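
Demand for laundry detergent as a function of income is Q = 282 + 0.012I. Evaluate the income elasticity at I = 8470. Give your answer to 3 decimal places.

0.265

At I = 8470: Q = 383.640.
dQ/dI = 0.012.
η = (dQ/dI)·(I/Q) = 0.012 × (8470/383.640) = 0.265.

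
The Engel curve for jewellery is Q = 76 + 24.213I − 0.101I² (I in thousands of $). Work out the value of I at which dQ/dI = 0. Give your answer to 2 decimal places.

119.87

dQ/dI = 24.213 − 0.202I.
The good is inferior where dQ/dI < 0. Setting dQ/dI = 0 gives I = 24.213 / 0.202 = 119.87.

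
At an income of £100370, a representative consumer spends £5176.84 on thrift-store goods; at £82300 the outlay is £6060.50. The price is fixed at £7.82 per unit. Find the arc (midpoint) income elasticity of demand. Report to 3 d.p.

-0.795

With a constant price, Q₁ = 5176.84/7.82 = 662.000 and Q₂ = 6060.50/7.82 = 775.000 (equivalently, work directly with expenditure since P cancels).
Midpoint %ΔQ = (6060.50 − 5176.84)/5618.67 = 0.15727; midpoint %ΔI = (82300 − 100370)/91335 = -0.19784.
η = 0.15727 / -0.19784 = -0.795.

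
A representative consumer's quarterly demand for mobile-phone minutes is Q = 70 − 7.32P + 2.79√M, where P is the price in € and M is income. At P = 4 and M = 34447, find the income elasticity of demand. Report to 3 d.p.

0.464

At P = 4, M = 34447: Q = 558.541.
Holding P constant, ∂Q/∂M = 2.79/(2√M) = 0.0075162.
η_M = (∂Q/∂M)·(M/Q) = 0.0075162 × (34447/558.541) = 0.464.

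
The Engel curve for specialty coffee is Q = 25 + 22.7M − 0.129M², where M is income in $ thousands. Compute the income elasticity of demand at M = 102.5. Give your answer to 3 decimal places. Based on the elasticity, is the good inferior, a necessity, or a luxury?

-0.385 (inferior good)

At M = 102.5: Q = 996.4438.
dQ/dM = 22.7 − 0.258M = -3.74500.
η = (dQ/dM)·(M/Q) = -3.74500 × (102.5/996.4438) = -0.385.
η < 0 ⇒ inferior good.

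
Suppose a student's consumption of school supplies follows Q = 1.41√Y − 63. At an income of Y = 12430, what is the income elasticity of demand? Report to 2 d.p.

At Y = 12430: Q = 94.201.
dQ/dY = 1.41/(2√Y) = 0.00632344 at this income.
η = (dQ/dY)·(Y/Q) = 0.00632344 × (12430/94.201) = 0.83.

0.83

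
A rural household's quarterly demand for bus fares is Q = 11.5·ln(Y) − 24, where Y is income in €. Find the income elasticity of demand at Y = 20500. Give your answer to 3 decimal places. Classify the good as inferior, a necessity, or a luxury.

At Y = 20500: Q = 90.174.
dQ/dY = 11.5/Y = 0.000560976 at this income.
η = (dQ/dY)·(Y/Q) = 0.000560976 × (20500/90.174) = 0.128.
Since 0 < η < 1, the good is a necessity.

0.128 (necessity)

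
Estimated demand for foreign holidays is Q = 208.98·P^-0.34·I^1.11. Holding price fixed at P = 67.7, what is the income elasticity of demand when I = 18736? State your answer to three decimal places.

1.110

For a multiplicative demand Q = A·P^α·I^β, the income elasticity is β everywhere.
Here β = 1.11, so η = 1.110.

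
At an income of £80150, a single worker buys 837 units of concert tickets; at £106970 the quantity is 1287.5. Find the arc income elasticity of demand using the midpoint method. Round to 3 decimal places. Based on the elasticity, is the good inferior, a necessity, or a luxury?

ΔQ = 1287.5 − 837 = 450.5; midpoint Q̄ = (837 + 1287.5)/2 = 1062.25.
ΔI = 106970 − 80150 = 26820; midpoint Ī = (80150 + 106970)/2 = 93560.
η = (ΔQ/Q̄) ÷ (ΔI/Ī) = (450.5/1062.25) ÷ (26820/93560) = 1.479.
η > 1 ⇒ luxury.

1.479 (luxury)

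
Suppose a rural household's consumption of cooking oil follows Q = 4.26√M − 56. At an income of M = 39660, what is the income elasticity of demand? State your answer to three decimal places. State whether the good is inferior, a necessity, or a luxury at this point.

At M = 39660: Q = 792.371.
dQ/dM = 4.26/(2√M) = 0.0106956 at this income.
η = (dQ/dM)·(M/Q) = 0.0106956 × (39660/792.371) = 0.535.
Since 0 < η < 1, the good is a necessity.

0.535 (necessity)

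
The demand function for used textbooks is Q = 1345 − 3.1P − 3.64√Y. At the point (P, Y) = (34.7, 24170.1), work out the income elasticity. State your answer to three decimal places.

-0.421

At P = 34.7, Y = 24170.1: Q = 671.529.
Holding P constant, ∂Q/∂Y = -3.64/(2√Y) = -0.0117066.
η_Y = (∂Q/∂Y)·(Y/Q) = -0.0117066 × (24170.1/671.529) = -0.421.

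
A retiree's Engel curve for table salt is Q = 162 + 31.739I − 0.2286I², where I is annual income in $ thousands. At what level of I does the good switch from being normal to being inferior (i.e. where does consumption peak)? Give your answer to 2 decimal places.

dQ/dI = 31.739 − 0.4572I.
The good is inferior where dQ/dI < 0. Setting dQ/dI = 0 gives I = 31.739 / 0.4572 = 69.42.

69.42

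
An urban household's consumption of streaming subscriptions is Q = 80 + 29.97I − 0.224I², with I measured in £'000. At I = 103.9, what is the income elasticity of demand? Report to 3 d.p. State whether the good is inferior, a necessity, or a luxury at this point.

-2.220 (inferior good)

At I = 103.9: Q = 775.7560.
dQ/dI = 29.97 − 0.448I = -16.57720.
η = (dQ/dI)·(I/Q) = -16.57720 × (103.9/775.7560) = -2.220.
η < 0 ⇒ inferior good.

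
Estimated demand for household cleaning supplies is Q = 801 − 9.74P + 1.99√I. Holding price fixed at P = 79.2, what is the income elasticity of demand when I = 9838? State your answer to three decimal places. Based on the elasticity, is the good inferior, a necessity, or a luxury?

0.435 (necessity)

At P = 79.2, I = 9838: Q = 226.974.
Holding P constant, ∂Q/∂I = 1.99/(2√I) = 0.0100316.
η_I = (∂Q/∂I)·(I/Q) = 0.0100316 × (9838/226.974) = 0.435.
Since 0 < η < 1, this is a necessity.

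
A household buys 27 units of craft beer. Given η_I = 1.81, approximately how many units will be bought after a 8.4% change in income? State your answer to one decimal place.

31.1

%ΔQ ≈ η × %ΔI = 1.81 × 8.4% = 15.204%.
New Q ≈ 27 × (1 + 0.15204) = 31.1.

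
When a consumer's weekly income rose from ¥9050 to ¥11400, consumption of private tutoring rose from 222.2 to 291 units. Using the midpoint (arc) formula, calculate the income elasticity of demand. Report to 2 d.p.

1.17

ΔQ = 291 − 222.2 = 68.8; midpoint Q̄ = (222.2 + 291)/2 = 256.6.
ΔI = 11400 − 9050 = 2350; midpoint Ī = (9050 + 11400)/2 = 10225.
η = (ΔQ/Q̄) ÷ (ΔI/Ī) = (68.8/256.6) ÷ (2350/10225) = 1.17.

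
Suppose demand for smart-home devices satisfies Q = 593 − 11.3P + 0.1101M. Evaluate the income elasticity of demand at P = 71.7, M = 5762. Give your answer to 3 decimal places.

1.521

At P = 71.7, M = 5762: Q = 417.186.
Holding P constant, ∂Q/∂M = 0.1101.
η_M = (∂Q/∂M)·(M/Q) = 0.1101 × (5762/417.186) = 1.521.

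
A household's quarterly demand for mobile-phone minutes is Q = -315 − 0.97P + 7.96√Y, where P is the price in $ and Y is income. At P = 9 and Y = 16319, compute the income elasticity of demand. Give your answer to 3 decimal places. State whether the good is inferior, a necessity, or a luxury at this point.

At P = 9, Y = 16319: Q = 693.127.
Holding P constant, ∂Q/∂Y = 7.96/(2√Y) = 0.0311556.
η_Y = (∂Q/∂Y)·(Y/Q) = 0.0311556 × (16319/693.127) = 0.734.
Since 0 < η < 1, this is a necessity.

0.734 (necessity)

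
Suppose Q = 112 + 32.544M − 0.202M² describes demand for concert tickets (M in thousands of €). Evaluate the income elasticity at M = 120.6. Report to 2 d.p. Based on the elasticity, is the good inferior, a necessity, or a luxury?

At M = 120.6: Q = 1098.8457.
dQ/dM = 32.544 − 0.404M = -16.17840.
η = (dQ/dM)·(M/Q) = -16.17840 × (120.6/1098.8457) = -1.78.
η < 0 ⇒ inferior good.

-1.78 (inferior good)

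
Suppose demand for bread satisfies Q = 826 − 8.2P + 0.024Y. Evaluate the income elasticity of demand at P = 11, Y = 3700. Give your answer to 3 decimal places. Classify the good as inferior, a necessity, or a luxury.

At P = 11, Y = 3700: Q = 824.600.
Holding P constant, ∂Q/∂Y = 0.024.
η_Y = (∂Q/∂Y)·(Y/Q) = 0.024 × (3700/824.600) = 0.108.
Since 0 < η < 1, this is a necessity.

0.108 (necessity)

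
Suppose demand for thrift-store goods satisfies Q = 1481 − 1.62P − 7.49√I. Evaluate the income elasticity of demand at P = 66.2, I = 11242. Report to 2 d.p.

At P = 66.2, I = 11242: Q = 579.604.
Holding P constant, ∂Q/∂I = -7.49/(2√I) = -0.0353208.
η_I = (∂Q/∂I)·(I/Q) = -0.0353208 × (11242/579.604) = -0.69.

-0.69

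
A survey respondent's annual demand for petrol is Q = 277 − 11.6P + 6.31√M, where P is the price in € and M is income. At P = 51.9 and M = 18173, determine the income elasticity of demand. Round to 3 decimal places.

0.809

At P = 51.9, M = 18173: Q = 525.594.
Holding P constant, ∂Q/∂M = 6.31/(2√M) = 0.0234038.
η_M = (∂Q/∂M)·(M/Q) = 0.0234038 × (18173/525.594) = 0.809.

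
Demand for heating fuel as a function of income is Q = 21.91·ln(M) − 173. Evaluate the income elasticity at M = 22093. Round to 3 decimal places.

At M = 22093: Q = 46.166.
dQ/dM = 21.91/M = 0.000991717 at this income.
η = (dQ/dM)·(M/Q) = 0.000991717 × (22093/46.166) = 0.475.

0.475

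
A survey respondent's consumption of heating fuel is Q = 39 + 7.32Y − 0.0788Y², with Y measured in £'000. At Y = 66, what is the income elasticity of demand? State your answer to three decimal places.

At Y = 66: Q = 178.8672.
dQ/dY = 7.32 − 0.1576Y = -3.08160.
η = (dQ/dY)·(Y/Q) = -3.08160 × (66/178.8672) = -1.137.

-1.137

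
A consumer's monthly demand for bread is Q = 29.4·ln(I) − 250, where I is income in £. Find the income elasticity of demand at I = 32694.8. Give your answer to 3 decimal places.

At I = 32694.8: Q = 55.612.
dQ/dI = 29.4/I = 0.000899226 at this income.
η = (dQ/dI)·(I/Q) = 0.000899226 × (32694.8/55.612) = 0.529.

0.529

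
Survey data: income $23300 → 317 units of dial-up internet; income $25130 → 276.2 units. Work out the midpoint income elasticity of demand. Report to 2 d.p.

-1.82

ΔQ = 276.2 − 317 = -40.8; midpoint Q̄ = (317 + 276.2)/2 = 296.6.
ΔI = 25130 − 23300 = 1830; midpoint Ī = (23300 + 25130)/2 = 24215.
η = (ΔQ/Q̄) ÷ (ΔI/Ī) = (-40.8/296.6) ÷ (1830/24215) = -1.82.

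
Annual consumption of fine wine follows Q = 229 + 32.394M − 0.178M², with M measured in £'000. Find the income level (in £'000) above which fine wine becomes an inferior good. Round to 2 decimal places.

dQ/dM = 32.394 − 0.356M.
The good is inferior where dQ/dM < 0. Setting dQ/dM = 0 gives M = 32.394 / 0.356 = 90.99.

90.99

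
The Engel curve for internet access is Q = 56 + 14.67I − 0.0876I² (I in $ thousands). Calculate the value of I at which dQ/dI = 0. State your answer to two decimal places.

dQ/dI = 14.67 − 0.1752I.
The good is inferior where dQ/dI < 0. Setting dQ/dI = 0 gives I = 14.67 / 0.1752 = 83.73.

83.73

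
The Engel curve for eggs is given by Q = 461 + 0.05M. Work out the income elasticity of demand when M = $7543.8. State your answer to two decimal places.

At M = 7543.8: Q = 838.190.
dQ/dM = 0.05.
η = (dQ/dM)·(M/Q) = 0.05 × (7543.8/838.190) = 0.45.

0.45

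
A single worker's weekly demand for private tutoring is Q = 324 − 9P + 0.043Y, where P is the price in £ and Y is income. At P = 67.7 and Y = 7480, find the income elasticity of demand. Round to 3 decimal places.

At P = 67.7, Y = 7480: Q = 36.340.
Holding P constant, ∂Q/∂Y = 0.043.
η_Y = (∂Q/∂Y)·(Y/Q) = 0.043 × (7480/36.340) = 8.851.

8.851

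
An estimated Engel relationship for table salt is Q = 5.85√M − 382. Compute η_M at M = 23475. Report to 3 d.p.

At M = 23475: Q = 514.311.
dQ/dM = 5.85/(2√M) = 0.0190908 at this income.
η = (dQ/dM)·(M/Q) = 0.0190908 × (23475/514.311) = 0.871.

0.871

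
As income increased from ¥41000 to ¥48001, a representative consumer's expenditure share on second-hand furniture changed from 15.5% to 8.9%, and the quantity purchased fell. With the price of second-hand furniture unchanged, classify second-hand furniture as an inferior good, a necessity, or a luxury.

inferior good

Quantity demanded falls as income rises, so η < 0.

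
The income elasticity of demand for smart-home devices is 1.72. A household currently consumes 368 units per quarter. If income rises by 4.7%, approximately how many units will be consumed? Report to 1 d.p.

%ΔQ ≈ η × %ΔI = 1.72 × 4.7% = 8.084%.
New Q ≈ 368 × (1 + 0.08084) = 397.7.

397.7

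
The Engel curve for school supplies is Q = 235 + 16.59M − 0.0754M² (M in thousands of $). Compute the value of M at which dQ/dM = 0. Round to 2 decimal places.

110.01

dQ/dM = 16.59 − 0.1508M.
The good is inferior where dQ/dM < 0. Setting dQ/dM = 0 gives M = 16.59 / 0.1508 = 110.01.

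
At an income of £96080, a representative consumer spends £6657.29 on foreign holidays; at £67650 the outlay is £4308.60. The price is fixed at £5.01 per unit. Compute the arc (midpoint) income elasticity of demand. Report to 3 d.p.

With a constant price, Q₁ = 6657.29/5.01 = 1328.800 and Q₂ = 4308.60/5.01 = 860.000 (equivalently, work directly with expenditure since P cancels).
Midpoint %ΔQ = (4308.60 − 6657.29)/5482.95 = -0.42836; midpoint %ΔI = (67650 − 96080)/81865 = -0.34728.
η = -0.42836 / -0.34728 = 1.233.

1.233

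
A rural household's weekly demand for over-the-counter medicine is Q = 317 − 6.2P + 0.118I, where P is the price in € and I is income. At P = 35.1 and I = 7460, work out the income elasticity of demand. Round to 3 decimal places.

0.899

At P = 35.1, I = 7460: Q = 979.660.
Holding P constant, ∂Q/∂I = 0.118.
η_I = (∂Q/∂I)·(I/Q) = 0.118 × (7460/979.660) = 0.899.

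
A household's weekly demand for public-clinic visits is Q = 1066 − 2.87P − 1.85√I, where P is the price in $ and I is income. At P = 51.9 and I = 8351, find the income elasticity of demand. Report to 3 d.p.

At P = 51.9, I = 8351: Q = 747.987.
Holding P constant, ∂Q/∂I = -1.85/(2√I) = -0.0101221.
η_I = (∂Q/∂I)·(I/Q) = -0.0101221 × (8351/747.987) = -0.113.

-0.113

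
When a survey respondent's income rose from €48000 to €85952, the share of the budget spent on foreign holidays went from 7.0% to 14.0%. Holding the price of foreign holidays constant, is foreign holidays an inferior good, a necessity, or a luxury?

luxury

The budget share rises as income rises, so η > 1.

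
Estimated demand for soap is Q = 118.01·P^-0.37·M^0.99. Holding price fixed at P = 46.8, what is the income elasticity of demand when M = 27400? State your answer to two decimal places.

0.99

For a multiplicative demand Q = A·P^α·M^β, the income elasticity is β everywhere.
Here β = 0.99, so η = 0.99.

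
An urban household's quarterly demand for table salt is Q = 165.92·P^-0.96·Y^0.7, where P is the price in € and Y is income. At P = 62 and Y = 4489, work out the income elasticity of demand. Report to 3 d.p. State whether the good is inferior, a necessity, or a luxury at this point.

0.700 (necessity)

For a multiplicative demand Q = A·P^α·Y^β, the income elasticity is β everywhere.
Here β = 0.7, so η = 0.700.
Since 0 < η < 1, this is a necessity.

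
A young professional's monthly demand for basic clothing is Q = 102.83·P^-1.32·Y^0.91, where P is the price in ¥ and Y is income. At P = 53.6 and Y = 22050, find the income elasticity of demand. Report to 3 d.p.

0.910

For a multiplicative demand Q = A·P^α·Y^β, the income elasticity is β everywhere.
Here β = 0.91, so η = 0.910.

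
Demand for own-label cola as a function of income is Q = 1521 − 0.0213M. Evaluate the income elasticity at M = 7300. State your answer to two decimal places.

-0.11

At M = 7300: Q = 1365.510.
dQ/dM = −0.0213.
η = (dQ/dM)·(M/Q) = -0.0213 × (7300/1365.510) = -0.11.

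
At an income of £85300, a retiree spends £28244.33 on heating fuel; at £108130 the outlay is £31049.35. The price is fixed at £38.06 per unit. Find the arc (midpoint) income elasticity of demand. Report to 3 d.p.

With a constant price, Q₁ = 28244.33/38.06 = 742.100 and Q₂ = 31049.35/38.06 = 815.800 (equivalently, work directly with expenditure since P cancels).
Midpoint %ΔQ = (31049.35 − 28244.33)/29646.84 = 0.09461; midpoint %ΔI = (108130 − 85300)/96715 = 0.23605.
η = 0.09461 / 0.23605 = 0.401.

0.401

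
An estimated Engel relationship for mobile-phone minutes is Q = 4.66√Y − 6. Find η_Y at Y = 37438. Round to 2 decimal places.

0.50

At Y = 37438: Q = 895.659.
dQ/dY = 4.66/(2√Y) = 0.012042 at this income.
η = (dQ/dY)·(Y/Q) = 0.012042 × (37438/895.659) = 0.50.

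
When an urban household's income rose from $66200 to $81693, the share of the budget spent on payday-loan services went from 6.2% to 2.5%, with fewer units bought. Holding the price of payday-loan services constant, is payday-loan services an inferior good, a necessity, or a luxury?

Quantity demanded falls as income rises, so η < 0.

inferior good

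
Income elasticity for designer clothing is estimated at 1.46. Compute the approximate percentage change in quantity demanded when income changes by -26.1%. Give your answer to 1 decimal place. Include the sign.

-38.1%

%ΔQ ≈ η × %ΔI = 1.46 × (-26.1%) = -38.1%.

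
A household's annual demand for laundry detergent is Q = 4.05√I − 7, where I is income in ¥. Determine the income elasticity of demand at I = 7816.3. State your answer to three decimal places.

At I = 7816.3: Q = 351.060.
dQ/dI = 4.05/(2√I) = 0.0229047 at this income.
η = (dQ/dI)·(I/Q) = 0.0229047 × (7816.3/351.060) = 0.510.

0.510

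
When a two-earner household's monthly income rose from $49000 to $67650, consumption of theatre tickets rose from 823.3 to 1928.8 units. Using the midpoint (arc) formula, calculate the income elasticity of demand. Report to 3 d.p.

ΔQ = 1928.8 − 823.3 = 1105.5; midpoint Q̄ = (823.3 + 1928.8)/2 = 1376.05.
ΔI = 67650 − 49000 = 18650; midpoint Ī = (49000 + 67650)/2 = 58325.
η = (ΔQ/Q̄) ÷ (ΔI/Ī) = (1105.5/1376.05) ÷ (18650/58325) = 2.512.

2.512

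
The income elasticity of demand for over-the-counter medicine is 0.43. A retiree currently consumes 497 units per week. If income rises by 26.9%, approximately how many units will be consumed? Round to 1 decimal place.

554.5

%ΔQ ≈ η × %ΔI = 0.43 × 26.9% = 11.567%.
New Q ≈ 497 × (1 + 0.11567) = 554.5.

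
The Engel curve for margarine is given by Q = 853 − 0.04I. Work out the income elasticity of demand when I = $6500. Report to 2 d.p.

-0.44

At I = 6500: Q = 593.000.
dQ/dI = −0.04.
η = (dQ/dI)·(I/Q) = -0.04 × (6500/593.000) = -0.44.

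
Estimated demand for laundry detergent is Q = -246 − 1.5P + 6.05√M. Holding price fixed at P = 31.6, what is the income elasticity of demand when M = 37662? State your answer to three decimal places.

0.667

At P = 31.6, M = 37662: Q = 880.705.
Holding P constant, ∂Q/∂M = 6.05/(2√M) = 0.0155874.
η_M = (∂Q/∂M)·(M/Q) = 0.0155874 × (37662/880.705) = 0.667.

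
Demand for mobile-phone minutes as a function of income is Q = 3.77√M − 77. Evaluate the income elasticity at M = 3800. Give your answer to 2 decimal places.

At M = 3800: Q = 155.398.
dQ/dM = 3.77/(2√M) = 0.0305787 at this income.
η = (dQ/dM)·(M/Q) = 0.0305787 × (3800/155.398) = 0.75.

0.75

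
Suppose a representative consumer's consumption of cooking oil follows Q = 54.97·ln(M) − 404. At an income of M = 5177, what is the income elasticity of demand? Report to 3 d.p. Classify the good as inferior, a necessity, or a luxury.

0.832 (necessity)

At M = 5177: Q = 66.102.
dQ/dM = 54.97/M = 0.0106181 at this income.
η = (dQ/dM)·(M/Q) = 0.0106181 × (5177/66.102) = 0.832.
Since 0 < η < 1, the good is a necessity.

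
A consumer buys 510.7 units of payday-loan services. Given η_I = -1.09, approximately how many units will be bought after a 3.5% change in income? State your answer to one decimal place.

491.2

%ΔQ ≈ η × %ΔI = -1.09 × 3.5% = -3.815%.
New Q ≈ 510.7 × (1 − 0.03815) = 491.2.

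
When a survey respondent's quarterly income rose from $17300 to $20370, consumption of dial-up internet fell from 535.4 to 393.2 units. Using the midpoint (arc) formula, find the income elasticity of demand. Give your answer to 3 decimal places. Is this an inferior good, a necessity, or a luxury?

-1.879 (inferior good)

ΔQ = 393.2 − 535.4 = -142.2; midpoint Q̄ = (535.4 + 393.2)/2 = 464.3.
ΔI = 20370 − 17300 = 3070; midpoint Ī = (17300 + 20370)/2 = 18835.
η = (ΔQ/Q̄) ÷ (ΔI/Ī) = (-142.2/464.3) ÷ (3070/18835) = -1.879.
η < 0 ⇒ inferior good.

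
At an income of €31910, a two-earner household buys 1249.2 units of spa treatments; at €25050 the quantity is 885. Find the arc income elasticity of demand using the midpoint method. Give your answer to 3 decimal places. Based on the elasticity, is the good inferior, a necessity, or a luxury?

1.417 (luxury)

ΔQ = 885 − 1249.2 = -364.2; midpoint Q̄ = (1249.2 + 885)/2 = 1067.1.
ΔI = 25050 − 31910 = -6860; midpoint Ī = (31910 + 25050)/2 = 28480.
η = (ΔQ/Q̄) ÷ (ΔI/Ī) = (-364.2/1067.1) ÷ (-6860/28480) = 1.417.
η > 1 ⇒ luxury.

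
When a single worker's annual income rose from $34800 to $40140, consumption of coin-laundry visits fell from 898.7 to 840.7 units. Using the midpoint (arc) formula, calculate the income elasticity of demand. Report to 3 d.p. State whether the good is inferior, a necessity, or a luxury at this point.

ΔQ = 840.7 − 898.7 = -58; midpoint Q̄ = (898.7 + 840.7)/2 = 869.7.
ΔI = 40140 − 34800 = 5340; midpoint Ī = (34800 + 40140)/2 = 37470.
η = (ΔQ/Q̄) ÷ (ΔI/Ī) = (-58/869.7) ÷ (5340/37470) = -0.468.
η < 0 ⇒ inferior good.

-0.468 (inferior good)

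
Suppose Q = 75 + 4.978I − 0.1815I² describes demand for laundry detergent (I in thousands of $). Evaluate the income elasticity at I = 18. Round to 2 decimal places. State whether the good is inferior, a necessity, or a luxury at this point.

-0.26 (inferior good)

At I = 18: Q = 105.7980.
dQ/dI = 4.978 − 0.363I = -1.55600.
η = (dQ/dI)·(I/Q) = -1.55600 × (18/105.7980) = -0.26.
η < 0 ⇒ inferior good.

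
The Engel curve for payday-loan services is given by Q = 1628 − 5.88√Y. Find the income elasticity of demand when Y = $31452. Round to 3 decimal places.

At Y = 31452: Q = 585.199.
dQ/dY = -5.88/(2√Y) = -0.0165777 at this income.
η = (dQ/dY)·(Y/Q) = -0.0165777 × (31452/585.199) = -0.891.

-0.891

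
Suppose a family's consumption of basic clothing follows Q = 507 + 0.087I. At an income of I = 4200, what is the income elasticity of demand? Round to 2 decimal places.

At I = 4200: Q = 872.400.
dQ/dI = 0.087.
η = (dQ/dI)·(I/Q) = 0.087 × (4200/872.400) = 0.42.

0.42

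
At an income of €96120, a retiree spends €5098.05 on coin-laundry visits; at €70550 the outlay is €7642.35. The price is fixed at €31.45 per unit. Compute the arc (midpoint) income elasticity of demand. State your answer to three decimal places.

With a constant price, Q₁ = 5098.05/31.45 = 162.100 and Q₂ = 7642.35/31.45 = 243.000 (equivalently, work directly with expenditure since P cancels).
Midpoint %ΔQ = (7642.35 − 5098.05)/6370.20 = 0.39941; midpoint %ΔI = (70550 − 96120)/83335 = -0.30683.
η = 0.39941 / -0.30683 = -1.302.

-1.302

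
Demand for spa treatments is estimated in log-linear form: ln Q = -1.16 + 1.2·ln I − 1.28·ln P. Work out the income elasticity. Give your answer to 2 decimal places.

In a log-linear demand, the coefficient on ln I is the income elasticity.
So η = 1.20.

1.20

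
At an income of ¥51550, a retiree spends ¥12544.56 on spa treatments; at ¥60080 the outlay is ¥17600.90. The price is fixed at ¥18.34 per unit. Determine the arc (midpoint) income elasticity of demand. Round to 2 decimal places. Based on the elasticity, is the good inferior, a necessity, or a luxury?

With a constant price, Q₁ = 12544.56/18.34 = 684.000 and Q₂ = 17600.90/18.34 = 959.700 (equivalently, work directly with expenditure since P cancels).
Midpoint %ΔQ = (17600.90 − 12544.56)/15072.73 = 0.33546; midpoint %ΔI = (60080 − 51550)/55815 = 0.15283.
η = 0.33546 / 0.15283 = 2.20.
η > 1 ⇒ luxury.

2.20 (luxury)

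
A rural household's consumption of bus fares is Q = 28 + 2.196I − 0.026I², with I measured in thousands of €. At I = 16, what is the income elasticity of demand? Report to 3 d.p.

0.386

At I = 16: Q = 56.4800.
dQ/dI = 2.196 − 0.052I = 1.36400.
η = (dQ/dI)·(I/Q) = 1.36400 × (16/56.4800) = 0.386.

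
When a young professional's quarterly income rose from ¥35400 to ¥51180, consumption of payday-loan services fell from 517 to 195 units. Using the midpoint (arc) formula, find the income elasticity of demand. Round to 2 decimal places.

ΔQ = 195 − 517 = -322; midpoint Q̄ = (517 + 195)/2 = 356.
ΔI = 51180 − 35400 = 15780; midpoint Ī = (35400 + 51180)/2 = 43290.
η = (ΔQ/Q̄) ÷ (ΔI/Ī) = (-322/356) ÷ (15780/43290) = -2.48.

-2.48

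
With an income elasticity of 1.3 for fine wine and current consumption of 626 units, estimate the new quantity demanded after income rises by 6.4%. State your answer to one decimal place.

%ΔQ ≈ η × %ΔI = 1.3 × 6.4% = 8.32%.
New Q ≈ 626 × (1 + 0.0832) = 678.1.

678.1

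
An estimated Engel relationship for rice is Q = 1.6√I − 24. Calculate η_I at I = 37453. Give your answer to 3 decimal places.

At I = 37453: Q = 285.644.
dQ/dI = 1.6/(2√I) = 0.00413377 at this income.
η = (dQ/dI)·(I/Q) = 0.00413377 × (37453/285.644) = 0.542.

0.542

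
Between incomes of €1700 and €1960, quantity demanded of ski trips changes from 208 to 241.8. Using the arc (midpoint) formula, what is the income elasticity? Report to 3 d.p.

ΔQ = 241.8 − 208 = 33.8; midpoint Q̄ = (208 + 241.8)/2 = 224.9.
ΔI = 1960 − 1700 = 260; midpoint Ī = (1700 + 1960)/2 = 1830.
η = (ΔQ/Q̄) ÷ (ΔI/Ī) = (33.8/224.9) ÷ (260/1830) = 1.058.

1.058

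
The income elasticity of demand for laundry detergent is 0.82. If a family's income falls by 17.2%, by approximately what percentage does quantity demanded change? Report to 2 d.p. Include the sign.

%ΔQ ≈ η × %ΔI = 0.82 × (-17.2%) = -14.10%.

-14.10%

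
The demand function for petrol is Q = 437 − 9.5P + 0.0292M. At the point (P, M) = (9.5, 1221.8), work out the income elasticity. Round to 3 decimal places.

0.093

At P = 9.5, M = 1221.8: Q = 382.427.
Holding P constant, ∂Q/∂M = 0.0292.
η_M = (∂Q/∂M)·(M/Q) = 0.0292 × (1221.8/382.427) = 0.093.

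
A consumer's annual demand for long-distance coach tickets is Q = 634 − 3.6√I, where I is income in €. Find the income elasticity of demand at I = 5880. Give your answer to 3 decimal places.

At I = 5880: Q = 357.948.
dQ/dI = -3.6/(2√I) = -0.0234738 at this income.
η = (dQ/dI)·(I/Q) = -0.0234738 × (5880/357.948) = -0.386.

-0.386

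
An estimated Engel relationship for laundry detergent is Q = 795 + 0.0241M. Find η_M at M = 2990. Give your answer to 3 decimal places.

At M = 2990: Q = 867.059.
dQ/dM = 0.0241.
η = (dQ/dM)·(M/Q) = 0.0241 × (2990/867.059) = 0.083.

0.083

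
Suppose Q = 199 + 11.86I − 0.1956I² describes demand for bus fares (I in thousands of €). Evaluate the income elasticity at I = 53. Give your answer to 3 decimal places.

-1.691

At I = 53: Q = 278.1396.
dQ/dI = 11.86 − 0.3912I = -8.87360.
η = (dQ/dI)·(I/Q) = -8.87360 × (53/278.1396) = -1.691.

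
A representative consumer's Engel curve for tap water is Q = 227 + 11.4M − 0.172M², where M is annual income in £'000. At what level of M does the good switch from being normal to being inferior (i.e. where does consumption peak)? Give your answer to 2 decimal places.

33.14

dQ/dM = 11.4 − 0.344M.
The good is inferior where dQ/dM < 0. Setting dQ/dM = 0 gives M = 11.4 / 0.344 = 33.14.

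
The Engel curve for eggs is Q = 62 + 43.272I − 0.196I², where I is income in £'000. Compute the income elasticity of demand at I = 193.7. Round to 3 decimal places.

-5.804

At I = 193.7: Q = 1089.9272.
dQ/dI = 43.272 − 0.392I = -32.65840.
η = (dQ/dI)·(I/Q) = -32.65840 × (193.7/1089.9272) = -5.804.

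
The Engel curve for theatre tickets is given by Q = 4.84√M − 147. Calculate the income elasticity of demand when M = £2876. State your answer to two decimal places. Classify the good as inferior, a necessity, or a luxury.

At M = 2876: Q = 112.561.
dQ/dM = 4.84/(2√M) = 0.0451254 at this income.
η = (dQ/dM)·(M/Q) = 0.0451254 × (2876/112.561) = 1.15.
Since η > 1, the good is a luxury.

1.15 (luxury)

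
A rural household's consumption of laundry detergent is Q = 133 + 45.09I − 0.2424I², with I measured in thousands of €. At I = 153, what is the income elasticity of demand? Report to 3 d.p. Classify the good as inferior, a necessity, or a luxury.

At I = 153: Q = 1357.4284.
dQ/dI = 45.09 − 0.4848I = -29.08440.
η = (dQ/dI)·(I/Q) = -29.08440 × (153/1357.4284) = -3.278.
η < 0 ⇒ inferior good.

-3.278 (inferior good)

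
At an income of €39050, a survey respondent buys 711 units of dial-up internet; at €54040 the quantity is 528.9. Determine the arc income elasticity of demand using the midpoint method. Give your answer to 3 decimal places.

-0.912

ΔQ = 528.9 − 711 = -182.1; midpoint Q̄ = (711 + 528.9)/2 = 619.95.
ΔI = 54040 − 39050 = 14990; midpoint Ī = (39050 + 54040)/2 = 46545.
η = (ΔQ/Q̄) ÷ (ΔI/Ī) = (-182.1/619.95) ÷ (14990/46545) = -0.912.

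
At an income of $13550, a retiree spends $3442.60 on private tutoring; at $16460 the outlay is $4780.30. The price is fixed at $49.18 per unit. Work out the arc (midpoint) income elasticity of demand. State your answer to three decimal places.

1.678

With a constant price, Q₁ = 3442.60/49.18 = 70.000 and Q₂ = 4780.30/49.18 = 97.200 (equivalently, work directly with expenditure since P cancels).
Midpoint %ΔQ = (4780.30 − 3442.60)/4111.45 = 0.32536; midpoint %ΔI = (16460 − 13550)/15005 = 0.19394.
η = 0.32536 / 0.19394 = 1.678.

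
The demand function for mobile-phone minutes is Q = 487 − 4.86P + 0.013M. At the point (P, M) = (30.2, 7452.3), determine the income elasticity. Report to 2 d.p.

0.22

At P = 30.2, M = 7452.3: Q = 437.108.
Holding P constant, ∂Q/∂M = 0.013.
η_M = (∂Q/∂M)·(M/Q) = 0.013 × (7452.3/437.108) = 0.22.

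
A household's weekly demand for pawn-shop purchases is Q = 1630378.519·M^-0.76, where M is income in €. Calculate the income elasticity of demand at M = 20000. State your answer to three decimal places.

For Q = A·M^β the income elasticity is constant and equal to β.
Here β = -0.76, so η = -0.760.

-0.760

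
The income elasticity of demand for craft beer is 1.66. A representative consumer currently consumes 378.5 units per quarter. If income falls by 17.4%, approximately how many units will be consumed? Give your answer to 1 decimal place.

269.2

%ΔQ ≈ η × %ΔI = 1.66 × (-17.4%) = -28.884%.
New Q ≈ 378.5 × (1 − 0.28884) = 269.2.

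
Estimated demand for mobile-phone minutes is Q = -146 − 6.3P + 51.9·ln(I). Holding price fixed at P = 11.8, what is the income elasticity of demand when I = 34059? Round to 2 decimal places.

0.16

At P = 11.8, I = 34059: Q = 321.281.
Holding P constant, ∂Q/∂I = 51.9/I = 0.00152383.
η_I = (∂Q/∂I)·(I/Q) = 0.00152383 × (34059/321.281) = 0.16.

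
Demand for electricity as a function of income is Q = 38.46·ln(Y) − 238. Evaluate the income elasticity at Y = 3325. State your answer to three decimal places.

0.521

At Y = 3325: Q = 73.881.
dQ/dY = 38.46/Y = 0.0115669 at this income.
η = (dQ/dY)·(Y/Q) = 0.0115669 × (3325/73.881) = 0.521.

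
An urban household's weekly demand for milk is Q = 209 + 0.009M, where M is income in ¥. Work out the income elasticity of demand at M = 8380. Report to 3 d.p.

0.265

At M = 8380: Q = 284.420.
dQ/dM = 0.009.
η = (dQ/dM)·(M/Q) = 0.009 × (8380/284.420) = 0.265.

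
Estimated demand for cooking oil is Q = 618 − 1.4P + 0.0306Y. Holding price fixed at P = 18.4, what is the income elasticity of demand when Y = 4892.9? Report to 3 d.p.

0.202

At P = 18.4, Y = 4892.9: Q = 741.963.
Holding P constant, ∂Q/∂Y = 0.0306.
η_Y = (∂Q/∂Y)·(Y/Q) = 0.0306 × (4892.9/741.963) = 0.202.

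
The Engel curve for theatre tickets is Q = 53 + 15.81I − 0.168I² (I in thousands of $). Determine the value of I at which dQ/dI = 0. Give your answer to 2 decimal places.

47.05

dQ/dI = 15.81 − 0.336I.
The good is inferior where dQ/dI < 0. Setting dQ/dI = 0 gives I = 15.81 / 0.336 = 47.05.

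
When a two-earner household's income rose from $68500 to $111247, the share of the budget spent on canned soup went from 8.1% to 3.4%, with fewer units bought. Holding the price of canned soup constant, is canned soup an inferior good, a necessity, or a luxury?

inferior good

Quantity demanded falls as income rises, so η < 0.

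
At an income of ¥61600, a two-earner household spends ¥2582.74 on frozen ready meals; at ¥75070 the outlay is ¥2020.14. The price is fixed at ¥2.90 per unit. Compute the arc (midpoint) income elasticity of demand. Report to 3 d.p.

-1.240

With a constant price, Q₁ = 2582.74/2.90 = 890.600 and Q₂ = 2020.14/2.90 = 696.600 (equivalently, work directly with expenditure since P cancels).
Midpoint %ΔQ = (2020.14 − 2582.74)/2301.44 = -0.24446; midpoint %ΔI = (75070 − 61600)/68335 = 0.19712.
η = -0.24446 / 0.19712 = -1.240.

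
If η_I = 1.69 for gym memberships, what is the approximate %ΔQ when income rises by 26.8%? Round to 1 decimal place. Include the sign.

45.3%

%ΔQ ≈ η × %ΔI = 1.69 × 26.8% = 45.3%.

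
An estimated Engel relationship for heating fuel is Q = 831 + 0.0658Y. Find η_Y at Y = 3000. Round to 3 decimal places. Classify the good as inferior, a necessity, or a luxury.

At Y = 3000: Q = 1028.400.
dQ/dY = 0.0658.
η = (dQ/dY)·(Y/Q) = 0.0658 × (3000/1028.400) = 0.192.
Since 0 < η < 1, the good is a necessity.

0.192 (necessity)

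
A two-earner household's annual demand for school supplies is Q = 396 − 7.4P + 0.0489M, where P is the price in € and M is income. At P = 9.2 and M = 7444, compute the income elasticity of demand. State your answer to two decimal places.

At P = 9.2, M = 7444: Q = 691.932.
Holding P constant, ∂Q/∂M = 0.0489.
η_M = (∂Q/∂M)·(M/Q) = 0.0489 × (7444/691.932) = 0.53.

0.53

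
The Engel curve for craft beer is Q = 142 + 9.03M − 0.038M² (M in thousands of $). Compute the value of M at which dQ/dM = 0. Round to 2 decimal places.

dQ/dM = 9.03 − 0.076M.
The good is inferior where dQ/dM < 0. Setting dQ/dM = 0 gives M = 9.03 / 0.076 = 118.82.

118.82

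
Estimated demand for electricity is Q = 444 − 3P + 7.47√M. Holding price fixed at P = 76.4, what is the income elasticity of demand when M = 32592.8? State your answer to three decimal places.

0.431

At P = 76.4, M = 32592.8: Q = 1563.395.
Holding P constant, ∂Q/∂M = 7.47/(2√M) = 0.0206885.
η_M = (∂Q/∂M)·(M/Q) = 0.0206885 × (32592.8/1563.395) = 0.431.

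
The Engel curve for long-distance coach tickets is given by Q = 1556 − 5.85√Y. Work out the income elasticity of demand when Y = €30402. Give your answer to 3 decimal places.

At Y = 30402: Q = 535.984.
dQ/dY = -5.85/(2√Y) = -0.0167755 at this income.
η = (dQ/dY)·(Y/Q) = -0.0167755 × (30402/535.984) = -0.952.

-0.952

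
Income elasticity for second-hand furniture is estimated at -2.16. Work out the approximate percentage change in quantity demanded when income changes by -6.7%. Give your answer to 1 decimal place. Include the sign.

%ΔQ ≈ η × %ΔI = -2.16 × (-6.7%) = 14.5%.

14.5%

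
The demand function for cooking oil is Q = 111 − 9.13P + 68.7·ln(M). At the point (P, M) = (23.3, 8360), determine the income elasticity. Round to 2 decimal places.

0.13

At P = 23.3, M = 8360: Q = 518.715.
Holding P constant, ∂Q/∂M = 68.7/M = 0.0082177.
η_M = (∂Q/∂M)·(M/Q) = 0.0082177 × (8360/518.715) = 0.13.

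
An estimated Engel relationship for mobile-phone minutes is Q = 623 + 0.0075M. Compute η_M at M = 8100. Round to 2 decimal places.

0.09

At M = 8100: Q = 683.750.
dQ/dM = 0.0075.
η = (dQ/dM)·(M/Q) = 0.0075 × (8100/683.750) = 0.09.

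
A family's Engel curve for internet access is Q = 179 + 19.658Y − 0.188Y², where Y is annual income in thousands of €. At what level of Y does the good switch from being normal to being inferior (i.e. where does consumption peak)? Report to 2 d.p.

dQ/dY = 19.658 − 0.376Y.
The good is inferior where dQ/dY < 0. Setting dQ/dY = 0 gives Y = 19.658 / 0.376 = 52.28.

52.28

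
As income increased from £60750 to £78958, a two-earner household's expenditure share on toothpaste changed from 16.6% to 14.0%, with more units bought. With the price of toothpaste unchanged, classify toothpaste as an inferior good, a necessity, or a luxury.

necessity

Quantity rises but the budget share falls as income rises, so 0 < η < 1.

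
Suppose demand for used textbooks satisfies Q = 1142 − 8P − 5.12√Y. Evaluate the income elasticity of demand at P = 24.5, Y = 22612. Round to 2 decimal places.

-2.19

At P = 24.5, Y = 22612: Q = 176.091.
Holding P constant, ∂Q/∂Y = -5.12/(2√Y) = -0.0170243.
η_Y = (∂Q/∂Y)·(Y/Q) = -0.0170243 × (22612/176.091) = -2.19.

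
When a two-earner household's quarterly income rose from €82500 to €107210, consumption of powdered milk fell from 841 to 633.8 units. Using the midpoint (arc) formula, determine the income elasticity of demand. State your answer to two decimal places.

ΔQ = 633.8 − 841 = -207.2; midpoint Q̄ = (841 + 633.8)/2 = 737.4.
ΔI = 107210 − 82500 = 24710; midpoint Ī = (82500 + 107210)/2 = 94855.
η = (ΔQ/Q̄) ÷ (ΔI/Ī) = (-207.2/737.4) ÷ (24710/94855) = -1.08.

-1.08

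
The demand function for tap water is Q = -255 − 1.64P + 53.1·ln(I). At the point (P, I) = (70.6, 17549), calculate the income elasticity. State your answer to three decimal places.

0.358

At P = 70.6, I = 17549: Q = 148.149.
Holding P constant, ∂Q/∂I = 53.1/I = 0.00302581.
η_I = (∂Q/∂I)·(I/Q) = 0.00302581 × (17549/148.149) = 0.358.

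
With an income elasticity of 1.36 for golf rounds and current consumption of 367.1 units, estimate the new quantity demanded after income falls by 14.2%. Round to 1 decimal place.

296.2

%ΔQ ≈ η × %ΔI = 1.36 × (-14.2%) = -19.312%.
New Q ≈ 367.1 × (1 − 0.19312) = 296.2.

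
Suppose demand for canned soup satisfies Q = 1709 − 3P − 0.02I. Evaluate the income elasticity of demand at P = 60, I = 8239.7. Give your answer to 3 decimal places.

At P = 60, I = 8239.7: Q = 1364.206.
Holding P constant, ∂Q/∂I = −0.02.
η_I = (∂Q/∂I)·(I/Q) = -0.02 × (8239.7/1364.206) = -0.121.

-0.121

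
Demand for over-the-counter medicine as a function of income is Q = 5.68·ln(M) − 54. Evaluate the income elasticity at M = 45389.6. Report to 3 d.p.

0.822

At M = 45389.6: Q = 6.907.
dQ/dM = 5.68/M = 0.000125139 at this income.
η = (dQ/dM)·(M/Q) = 0.000125139 × (45389.6/6.907) = 0.822.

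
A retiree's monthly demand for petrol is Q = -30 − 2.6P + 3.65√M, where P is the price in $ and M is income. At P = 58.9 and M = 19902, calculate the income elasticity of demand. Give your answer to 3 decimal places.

At P = 58.9, M = 19902: Q = 331.782.
Holding P constant, ∂Q/∂M = 3.65/(2√M) = 0.0129364.
η_M = (∂Q/∂M)·(M/Q) = 0.0129364 × (19902/331.782) = 0.776.

0.776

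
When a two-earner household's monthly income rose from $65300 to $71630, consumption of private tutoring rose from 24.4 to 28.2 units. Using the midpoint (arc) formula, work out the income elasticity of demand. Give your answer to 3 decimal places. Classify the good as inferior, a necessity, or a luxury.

ΔQ = 28.2 − 24.4 = 3.8; midpoint Q̄ = (24.4 + 28.2)/2 = 26.3.
ΔI = 71630 − 65300 = 6330; midpoint Ī = (65300 + 71630)/2 = 68465.
η = (ΔQ/Q̄) ÷ (ΔI/Ī) = (3.8/26.3) ÷ (6330/68465) = 1.563.
η > 1 ⇒ luxury.

1.563 (luxury)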